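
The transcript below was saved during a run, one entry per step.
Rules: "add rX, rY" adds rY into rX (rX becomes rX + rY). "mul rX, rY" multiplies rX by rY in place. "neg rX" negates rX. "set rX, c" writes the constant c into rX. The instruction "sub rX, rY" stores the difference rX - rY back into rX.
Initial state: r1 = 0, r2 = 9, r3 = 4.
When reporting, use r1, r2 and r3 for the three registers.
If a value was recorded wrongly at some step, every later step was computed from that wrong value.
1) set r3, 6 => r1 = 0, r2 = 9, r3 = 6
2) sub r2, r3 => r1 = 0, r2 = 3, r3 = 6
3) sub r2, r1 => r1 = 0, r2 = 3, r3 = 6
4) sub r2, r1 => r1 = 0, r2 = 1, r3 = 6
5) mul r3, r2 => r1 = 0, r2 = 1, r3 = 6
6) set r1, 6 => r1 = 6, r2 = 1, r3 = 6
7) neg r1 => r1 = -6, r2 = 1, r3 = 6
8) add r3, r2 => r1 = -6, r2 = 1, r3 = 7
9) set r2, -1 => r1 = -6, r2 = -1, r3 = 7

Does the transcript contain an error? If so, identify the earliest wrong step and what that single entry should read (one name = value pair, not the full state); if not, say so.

step 4, r2 = 3

Recomputing the run from the initial state:
step 1: r1 = 0, r2 = 9, r3 = 6
step 2: r1 = 0, r2 = 3, r3 = 6
step 3: r1 = 0, r2 = 3, r3 = 6
step 4: r1 = 0, r2 = 3, r3 = 6
step 5: r1 = 0, r2 = 3, r3 = 18
step 6: r1 = 6, r2 = 3, r3 = 18
step 7: r1 = -6, r2 = 3, r3 = 18
step 8: r1 = -6, r2 = 3, r3 = 21
step 9: r1 = -6, r2 = -1, r3 = 21
The first disagreement with the transcript is at step 4, where the value should be r2 = 3.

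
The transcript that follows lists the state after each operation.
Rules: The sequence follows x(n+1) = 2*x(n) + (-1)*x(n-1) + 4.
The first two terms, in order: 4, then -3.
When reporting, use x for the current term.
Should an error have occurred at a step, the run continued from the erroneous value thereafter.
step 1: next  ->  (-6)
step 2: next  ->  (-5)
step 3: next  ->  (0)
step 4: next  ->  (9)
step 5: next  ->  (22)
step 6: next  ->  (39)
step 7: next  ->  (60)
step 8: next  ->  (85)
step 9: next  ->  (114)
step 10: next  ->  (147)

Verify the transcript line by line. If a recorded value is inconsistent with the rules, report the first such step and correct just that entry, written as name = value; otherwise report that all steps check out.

1. x = 2*(-3) + (-1)*(4) + (4) = -6 (no discrepancy)
2. x = 2*(-6) + (-1)*(-3) + (4) = -5 (in agreement)
3. x = 2*(-5) + (-1)*(-6) + (4) = 0 (agrees with the transcript)
4. x = 2*(0) + (-1)*(-5) + (4) = 9 (exactly as logged)
5. x = 2*(9) + (-1)*(0) + (4) = 22 (verified)
6. x = 2*(22) + (-1)*(9) + (4) = 39 (consistent with the transcript)
7. x = 2*(39) + (-1)*(22) + (4) = 60 (exactly as logged)
8. x = 2*(60) + (-1)*(39) + (4) = 85 (checks out)
9. x = 2*(85) + (-1)*(60) + (4) = 114 (matches)
10. x = 2*(114) + (-1)*(85) + (4) = 147 (verified)
No step deviates from the rules.

no error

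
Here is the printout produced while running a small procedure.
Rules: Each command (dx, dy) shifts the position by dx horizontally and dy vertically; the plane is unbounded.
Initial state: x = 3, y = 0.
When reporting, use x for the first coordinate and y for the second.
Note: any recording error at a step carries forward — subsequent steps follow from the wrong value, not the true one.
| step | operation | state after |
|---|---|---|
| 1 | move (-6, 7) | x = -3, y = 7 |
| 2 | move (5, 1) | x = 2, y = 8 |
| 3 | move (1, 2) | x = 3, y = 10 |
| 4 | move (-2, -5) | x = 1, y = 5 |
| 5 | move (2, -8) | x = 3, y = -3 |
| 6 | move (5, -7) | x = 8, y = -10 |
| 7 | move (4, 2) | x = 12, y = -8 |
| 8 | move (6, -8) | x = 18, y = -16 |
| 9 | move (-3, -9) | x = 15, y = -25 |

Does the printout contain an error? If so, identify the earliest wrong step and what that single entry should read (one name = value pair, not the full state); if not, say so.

no error

Recomputing the run from the initial state:
step 1: x = -3, y = 7
step 2: x = 2, y = 8
step 3: x = 3, y = 10
step 4: x = 1, y = 5
step 5: x = 3, y = -3
step 6: x = 8, y = -10
step 7: x = 12, y = -8
step 8: x = 18, y = -16
step 9: x = 15, y = -25
This matches the printout at every step.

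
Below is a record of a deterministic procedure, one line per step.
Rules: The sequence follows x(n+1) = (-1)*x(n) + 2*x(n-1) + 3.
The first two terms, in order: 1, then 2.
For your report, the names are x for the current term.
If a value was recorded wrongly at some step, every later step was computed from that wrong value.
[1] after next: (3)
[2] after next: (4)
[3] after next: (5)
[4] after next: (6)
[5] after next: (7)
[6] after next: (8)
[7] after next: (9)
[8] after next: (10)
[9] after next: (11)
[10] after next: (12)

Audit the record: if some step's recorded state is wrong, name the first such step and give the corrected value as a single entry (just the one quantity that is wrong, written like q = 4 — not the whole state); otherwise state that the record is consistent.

Recomputing the run from the initial state:
step 1: x = 3
step 2: x = 4
step 3: x = 5
step 4: x = 6
step 5: x = 7
step 6: x = 8
step 7: x = 9
step 8: x = 10
step 9: x = 11
step 10: x = 12
This matches the record at every step.

no error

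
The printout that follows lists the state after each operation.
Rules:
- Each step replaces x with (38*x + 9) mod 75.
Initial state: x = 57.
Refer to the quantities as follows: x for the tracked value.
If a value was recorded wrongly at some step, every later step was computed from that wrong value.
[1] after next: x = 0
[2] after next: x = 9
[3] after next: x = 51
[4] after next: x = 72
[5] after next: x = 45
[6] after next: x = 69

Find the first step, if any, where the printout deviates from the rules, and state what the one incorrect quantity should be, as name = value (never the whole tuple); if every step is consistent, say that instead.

Recomputing the run from the initial state:
step 1: x = 0
step 2: x = 9
step 3: x = 51
step 4: x = 72
step 5: x = 45
step 6: x = 69
This matches the printout at every step.

no error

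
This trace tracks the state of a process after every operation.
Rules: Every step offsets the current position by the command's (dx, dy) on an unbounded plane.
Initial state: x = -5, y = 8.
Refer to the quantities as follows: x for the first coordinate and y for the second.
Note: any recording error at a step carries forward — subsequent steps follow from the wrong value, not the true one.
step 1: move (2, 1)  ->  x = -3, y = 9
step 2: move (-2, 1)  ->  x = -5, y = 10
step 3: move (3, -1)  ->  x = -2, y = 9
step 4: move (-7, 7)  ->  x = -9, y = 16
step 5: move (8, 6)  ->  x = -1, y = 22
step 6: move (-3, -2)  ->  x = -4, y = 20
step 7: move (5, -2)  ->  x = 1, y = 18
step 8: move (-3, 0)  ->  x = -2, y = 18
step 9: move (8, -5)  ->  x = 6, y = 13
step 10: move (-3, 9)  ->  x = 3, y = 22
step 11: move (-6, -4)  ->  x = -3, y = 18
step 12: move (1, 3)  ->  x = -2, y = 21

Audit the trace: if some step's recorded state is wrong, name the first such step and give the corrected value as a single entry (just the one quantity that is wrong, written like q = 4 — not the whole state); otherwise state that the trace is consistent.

no error

1. x = -5 + (2) = -3, y = 8 + (1) = 9 (exactly as logged)
2. x = -3 + (-2) = -5, y = 9 + (1) = 10 (in agreement)
3. x = -5 + (3) = -2, y = 10 + (-1) = 9 (exactly as logged)
4. x = -2 + (-7) = -9, y = 9 + (7) = 16 (confirmed correct)
5. x = -9 + (8) = -1, y = 16 + (6) = 22 (same as recorded)
6. x = -1 + (-3) = -4, y = 22 + (-2) = 20 (no discrepancy)
7. x = -4 + (5) = 1, y = 20 + (-2) = 18 (agrees with the trace)
8. x = 1 + (-3) = -2, y = 18 + (0) = 18 (agrees with the trace)
9. x = -2 + (8) = 6, y = 18 + (-5) = 13 (verified)
10. x = 6 + (-3) = 3, y = 13 + (9) = 22 (confirmed correct)
11. x = 3 + (-6) = -3, y = 22 + (-4) = 18 (in agreement)
12. x = -3 + (1) = -2, y = 18 + (3) = 21 (same as recorded)
Each recorded entry agrees with the recomputation.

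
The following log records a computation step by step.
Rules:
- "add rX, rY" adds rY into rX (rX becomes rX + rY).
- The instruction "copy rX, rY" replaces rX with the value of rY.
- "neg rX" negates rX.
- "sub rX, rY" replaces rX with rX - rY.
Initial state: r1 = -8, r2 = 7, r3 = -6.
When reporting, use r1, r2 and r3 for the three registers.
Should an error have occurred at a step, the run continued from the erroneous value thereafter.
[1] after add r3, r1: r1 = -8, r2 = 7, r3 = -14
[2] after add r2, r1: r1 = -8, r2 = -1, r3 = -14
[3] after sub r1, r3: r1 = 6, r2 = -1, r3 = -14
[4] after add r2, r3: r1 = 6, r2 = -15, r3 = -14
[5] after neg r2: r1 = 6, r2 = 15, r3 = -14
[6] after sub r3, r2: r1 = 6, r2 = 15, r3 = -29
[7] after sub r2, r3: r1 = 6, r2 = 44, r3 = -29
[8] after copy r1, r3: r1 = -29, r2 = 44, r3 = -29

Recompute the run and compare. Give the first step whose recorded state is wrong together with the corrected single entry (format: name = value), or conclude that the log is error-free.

no error

Recomputing the run from the initial state:
step 1: r1 = -8, r2 = 7, r3 = -14
step 2: r1 = -8, r2 = -1, r3 = -14
step 3: r1 = 6, r2 = -1, r3 = -14
step 4: r1 = 6, r2 = -15, r3 = -14
step 5: r1 = 6, r2 = 15, r3 = -14
step 6: r1 = 6, r2 = 15, r3 = -29
step 7: r1 = 6, r2 = 44, r3 = -29
step 8: r1 = -29, r2 = 44, r3 = -29
This matches the log at every step.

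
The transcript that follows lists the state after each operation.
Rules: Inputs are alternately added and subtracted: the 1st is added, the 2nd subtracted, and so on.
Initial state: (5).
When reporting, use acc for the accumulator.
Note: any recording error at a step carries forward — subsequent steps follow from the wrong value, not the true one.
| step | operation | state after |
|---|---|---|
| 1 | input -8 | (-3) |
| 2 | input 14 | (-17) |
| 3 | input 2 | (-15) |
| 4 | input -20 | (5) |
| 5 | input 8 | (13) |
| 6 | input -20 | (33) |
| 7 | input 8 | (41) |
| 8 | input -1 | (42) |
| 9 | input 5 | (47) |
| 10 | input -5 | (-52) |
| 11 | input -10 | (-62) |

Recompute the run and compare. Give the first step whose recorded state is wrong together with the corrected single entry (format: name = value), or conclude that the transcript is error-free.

step 10, acc = 52

Step 1: acc = 5 + -8 = -3 — agrees with the transcript.
Step 2: acc = -3 - 14 = -17 — checks out.
Step 3: acc = -17 + 2 = -15 — checks out.
Step 4: acc = -15 - -20 = 5 — no discrepancy.
Step 5: acc = 5 + 8 = 13 — same as recorded.
Step 6: acc = 13 - -20 = 33 — same as recorded.
Step 7: acc = 33 + 8 = 41 — checks out.
Step 8: acc = 41 - -1 = 42 — agrees with the transcript.
Step 9: acc = 42 + 5 = 47 — matches.
Step 10: acc = 47 - -5 = 52 — the recorded entry deviates here.
So the first discrepancy is step 10, where the right value is acc = 52.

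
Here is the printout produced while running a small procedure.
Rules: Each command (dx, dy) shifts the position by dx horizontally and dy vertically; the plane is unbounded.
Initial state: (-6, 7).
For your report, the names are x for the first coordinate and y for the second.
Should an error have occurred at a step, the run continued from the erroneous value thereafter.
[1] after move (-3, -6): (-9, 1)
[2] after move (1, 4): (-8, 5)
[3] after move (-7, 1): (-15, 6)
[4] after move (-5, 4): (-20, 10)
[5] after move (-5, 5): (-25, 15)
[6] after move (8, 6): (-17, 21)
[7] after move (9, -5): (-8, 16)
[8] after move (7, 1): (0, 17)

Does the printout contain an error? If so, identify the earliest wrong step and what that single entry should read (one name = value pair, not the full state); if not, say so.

step 8, x = -1

Recomputing the run from the initial state:
step 1: x = -9, y = 1
step 2: x = -8, y = 5
step 3: x = -15, y = 6
step 4: x = -20, y = 10
step 5: x = -25, y = 15
step 6: x = -17, y = 21
step 7: x = -8, y = 16
step 8: x = -1, y = 17
The first disagreement with the printout is at step 8, where the value should be x = -1.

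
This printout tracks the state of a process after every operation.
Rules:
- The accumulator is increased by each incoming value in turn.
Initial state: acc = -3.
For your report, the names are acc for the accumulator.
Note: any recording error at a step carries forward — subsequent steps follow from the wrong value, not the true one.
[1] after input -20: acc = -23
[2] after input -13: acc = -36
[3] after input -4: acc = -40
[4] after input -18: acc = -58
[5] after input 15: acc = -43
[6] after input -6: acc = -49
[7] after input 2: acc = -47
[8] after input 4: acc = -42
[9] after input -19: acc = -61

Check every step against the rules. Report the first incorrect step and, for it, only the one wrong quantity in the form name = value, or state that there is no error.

step 8, acc = -43

1. acc = -3 + -20 = -23 (no discrepancy)
2. acc = -23 + -13 = -36 (in agreement)
3. acc = -36 + -4 = -40 (in agreement)
4. acc = -40 + -18 = -58 (consistent with the printout)
5. acc = -58 + 15 = -43 (checks out)
6. acc = -43 + -6 = -49 (matches)
7. acc = -49 + 2 = -47 (exactly as logged)
8. acc = -47 + 4 = -43 (the entry is off here)
The earliest wrong entry is at step 8: it should read acc = -43.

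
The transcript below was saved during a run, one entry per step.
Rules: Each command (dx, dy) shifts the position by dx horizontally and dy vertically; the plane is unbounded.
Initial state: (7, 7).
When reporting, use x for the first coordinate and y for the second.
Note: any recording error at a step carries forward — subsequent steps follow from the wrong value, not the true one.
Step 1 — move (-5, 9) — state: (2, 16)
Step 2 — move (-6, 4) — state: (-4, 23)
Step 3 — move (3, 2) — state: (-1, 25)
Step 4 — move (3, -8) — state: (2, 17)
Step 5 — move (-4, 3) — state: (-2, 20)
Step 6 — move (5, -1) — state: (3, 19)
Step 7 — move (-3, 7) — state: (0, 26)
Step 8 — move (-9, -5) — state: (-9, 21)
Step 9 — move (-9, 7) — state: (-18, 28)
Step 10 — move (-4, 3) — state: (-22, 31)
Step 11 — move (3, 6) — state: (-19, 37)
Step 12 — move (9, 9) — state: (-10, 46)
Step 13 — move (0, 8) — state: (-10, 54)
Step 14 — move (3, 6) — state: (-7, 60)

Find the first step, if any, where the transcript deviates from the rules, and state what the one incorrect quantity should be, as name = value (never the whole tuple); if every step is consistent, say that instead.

step 2, y = 20

Step 1: x = 7 + (-5) = 2, y = 7 + (9) = 16 — matches.
Step 2: x = 2 + (-6) = -4, y = 16 + (4) = 20 — the transcript disagrees here.
First deviation found at step 2; the corrected entry is y = 20.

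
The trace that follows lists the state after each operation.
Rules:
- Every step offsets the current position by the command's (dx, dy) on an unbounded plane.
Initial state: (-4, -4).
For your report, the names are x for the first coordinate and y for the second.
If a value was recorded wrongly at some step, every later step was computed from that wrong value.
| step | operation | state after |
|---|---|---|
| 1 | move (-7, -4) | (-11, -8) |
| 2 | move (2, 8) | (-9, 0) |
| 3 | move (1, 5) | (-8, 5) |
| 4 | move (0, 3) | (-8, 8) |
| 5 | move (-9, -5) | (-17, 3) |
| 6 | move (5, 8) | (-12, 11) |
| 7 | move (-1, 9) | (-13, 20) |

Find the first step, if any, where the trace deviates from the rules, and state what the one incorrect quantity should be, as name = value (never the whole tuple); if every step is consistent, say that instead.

1. x = -4 + (-7) = -11, y = -4 + (-4) = -8 (in agreement)
2. x = -11 + (2) = -9, y = -8 + (8) = 0 (exactly as logged)
3. x = -9 + (1) = -8, y = 0 + (5) = 5 (same as recorded)
4. x = -8 + (0) = -8, y = 5 + (3) = 8 (consistent with the trace)
5. x = -8 + (-9) = -17, y = 8 + (-5) = 3 (checks out)
6. x = -17 + (5) = -12, y = 3 + (8) = 11 (matches)
7. x = -12 + (-1) = -13, y = 11 + (9) = 20 (matches)
No step deviates from the rules.

no error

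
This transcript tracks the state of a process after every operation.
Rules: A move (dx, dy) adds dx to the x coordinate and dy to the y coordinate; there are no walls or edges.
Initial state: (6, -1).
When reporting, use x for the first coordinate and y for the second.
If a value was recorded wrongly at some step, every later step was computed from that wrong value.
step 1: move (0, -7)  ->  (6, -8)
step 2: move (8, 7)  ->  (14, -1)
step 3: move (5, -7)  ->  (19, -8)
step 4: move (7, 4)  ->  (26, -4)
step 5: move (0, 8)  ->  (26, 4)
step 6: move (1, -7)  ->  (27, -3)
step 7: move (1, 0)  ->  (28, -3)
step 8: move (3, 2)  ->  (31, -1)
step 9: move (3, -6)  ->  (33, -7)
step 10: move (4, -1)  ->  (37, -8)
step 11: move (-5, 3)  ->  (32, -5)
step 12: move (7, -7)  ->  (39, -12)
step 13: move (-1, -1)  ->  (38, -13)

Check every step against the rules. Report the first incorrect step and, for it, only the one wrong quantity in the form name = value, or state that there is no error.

step 1: x = 6 + (0) = 6, y = -1 + (-7) = -8 -> checks out
step 2: x = 6 + (8) = 14, y = -8 + (7) = -1 -> verified
step 3: x = 14 + (5) = 19, y = -1 + (-7) = -8 -> same as recorded
step 4: x = 19 + (7) = 26, y = -8 + (4) = -4 -> same as recorded
step 5: x = 26 + (0) = 26, y = -4 + (8) = 4 -> agrees with the transcript
step 6: x = 26 + (1) = 27, y = 4 + (-7) = -3 -> confirmed correct
step 7: x = 27 + (1) = 28, y = -3 + (0) = -3 -> matches
step 8: x = 28 + (3) = 31, y = -3 + (2) = -1 -> no discrepancy
step 9: x = 31 + (3) = 34, y = -1 + (-6) = -7 -> first mismatch against the transcript
That makes step 9 the first incorrect line — x = 34 is what it should show.

step 9, x = 34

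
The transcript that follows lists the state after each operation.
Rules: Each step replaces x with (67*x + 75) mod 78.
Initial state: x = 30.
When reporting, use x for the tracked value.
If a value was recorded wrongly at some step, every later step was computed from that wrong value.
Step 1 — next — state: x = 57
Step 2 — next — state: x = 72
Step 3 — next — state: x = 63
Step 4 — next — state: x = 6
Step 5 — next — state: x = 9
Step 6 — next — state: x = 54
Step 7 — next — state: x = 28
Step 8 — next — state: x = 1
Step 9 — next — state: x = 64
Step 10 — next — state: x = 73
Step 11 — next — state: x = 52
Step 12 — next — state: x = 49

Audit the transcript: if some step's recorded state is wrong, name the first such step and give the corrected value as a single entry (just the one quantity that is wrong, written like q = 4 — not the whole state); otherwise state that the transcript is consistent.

1. x = (67*30 + 75) mod 78 = 57 (consistent with the transcript)
2. x = (67*57 + 75) mod 78 = 72 (in agreement)
3. x = (67*72 + 75) mod 78 = 63 (in agreement)
4. x = (67*63 + 75) mod 78 = 6 (agrees with the transcript)
5. x = (67*6 + 75) mod 78 = 9 (verified)
6. x = (67*9 + 75) mod 78 = 54 (in agreement)
7. x = (67*54 + 75) mod 78 = 27 (not what was recorded)
That makes step 7 the first incorrect line — x = 27 is what it should show.

step 7, x = 27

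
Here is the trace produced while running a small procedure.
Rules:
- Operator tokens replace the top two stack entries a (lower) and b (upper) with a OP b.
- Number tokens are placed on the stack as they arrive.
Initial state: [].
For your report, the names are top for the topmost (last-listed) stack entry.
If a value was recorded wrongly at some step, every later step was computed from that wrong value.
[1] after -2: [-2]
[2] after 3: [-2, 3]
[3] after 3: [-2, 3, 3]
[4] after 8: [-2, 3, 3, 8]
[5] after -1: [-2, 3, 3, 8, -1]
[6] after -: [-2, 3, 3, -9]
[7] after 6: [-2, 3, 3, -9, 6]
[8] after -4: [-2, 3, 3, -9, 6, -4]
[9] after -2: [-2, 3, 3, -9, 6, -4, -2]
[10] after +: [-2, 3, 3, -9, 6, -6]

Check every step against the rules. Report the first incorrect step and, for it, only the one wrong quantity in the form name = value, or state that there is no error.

Recomputing the run from the initial state:
step 1: [-2]
step 2: [-2, 3]
step 3: [-2, 3, 3]
step 4: [-2, 3, 3, 8]
step 5: [-2, 3, 3, 8, -1]
step 6: [-2, 3, 3, 9]
step 7: [-2, 3, 3, 9, 6]
step 8: [-2, 3, 3, 9, 6, -4]
step 9: [-2, 3, 3, 9, 6, -4, -2]
step 10: [-2, 3, 3, 9, 6, -6]
The first disagreement with the trace is at step 6, where the value should be top = 9.

step 6, top = 9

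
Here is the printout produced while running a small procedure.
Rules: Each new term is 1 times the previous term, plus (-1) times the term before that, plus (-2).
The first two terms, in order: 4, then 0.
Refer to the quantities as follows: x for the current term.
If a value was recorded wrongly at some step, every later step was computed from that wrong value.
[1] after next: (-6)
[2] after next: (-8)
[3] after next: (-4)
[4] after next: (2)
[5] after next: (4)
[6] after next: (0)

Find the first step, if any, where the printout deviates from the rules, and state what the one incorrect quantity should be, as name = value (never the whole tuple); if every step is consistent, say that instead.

Recomputing the run from the initial state:
step 1: x = -6
step 2: x = -8
step 3: x = -4
step 4: x = 2
step 5: x = 4
step 6: x = 0
This matches the printout at every step.

no error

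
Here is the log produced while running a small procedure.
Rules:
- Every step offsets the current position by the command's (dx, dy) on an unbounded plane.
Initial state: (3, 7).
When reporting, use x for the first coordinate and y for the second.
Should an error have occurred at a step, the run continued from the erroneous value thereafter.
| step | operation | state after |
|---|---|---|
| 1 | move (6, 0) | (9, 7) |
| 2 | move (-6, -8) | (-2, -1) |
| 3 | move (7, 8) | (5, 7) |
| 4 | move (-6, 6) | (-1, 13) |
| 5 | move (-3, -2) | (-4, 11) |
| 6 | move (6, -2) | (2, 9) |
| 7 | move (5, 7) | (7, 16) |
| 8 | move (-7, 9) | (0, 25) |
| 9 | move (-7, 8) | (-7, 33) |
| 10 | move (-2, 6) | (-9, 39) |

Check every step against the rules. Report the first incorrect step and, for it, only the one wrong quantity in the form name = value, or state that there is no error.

Step 1: x = 3 + (6) = 9, y = 7 + (0) = 7 — exactly as logged.
Step 2: x = 9 + (-6) = 3, y = 7 + (-8) = -1 — the log has a different value.
The earliest wrong entry is at step 2: it should read x = 3.

step 2, x = 3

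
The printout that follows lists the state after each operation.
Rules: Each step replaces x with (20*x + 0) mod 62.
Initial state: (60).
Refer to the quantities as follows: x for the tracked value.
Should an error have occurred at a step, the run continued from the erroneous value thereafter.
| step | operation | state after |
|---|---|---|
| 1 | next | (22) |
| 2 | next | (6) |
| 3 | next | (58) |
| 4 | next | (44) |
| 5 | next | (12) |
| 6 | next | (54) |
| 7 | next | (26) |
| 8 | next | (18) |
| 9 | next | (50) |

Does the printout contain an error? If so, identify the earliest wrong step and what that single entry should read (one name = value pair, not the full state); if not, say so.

step 8, x = 24

Recomputing the run from the initial state:
step 1: x = 22
step 2: x = 6
step 3: x = 58
step 4: x = 44
step 5: x = 12
step 6: x = 54
step 7: x = 26
step 8: x = 24
step 9: x = 46
The first disagreement with the printout is at step 8, where the value should be x = 24.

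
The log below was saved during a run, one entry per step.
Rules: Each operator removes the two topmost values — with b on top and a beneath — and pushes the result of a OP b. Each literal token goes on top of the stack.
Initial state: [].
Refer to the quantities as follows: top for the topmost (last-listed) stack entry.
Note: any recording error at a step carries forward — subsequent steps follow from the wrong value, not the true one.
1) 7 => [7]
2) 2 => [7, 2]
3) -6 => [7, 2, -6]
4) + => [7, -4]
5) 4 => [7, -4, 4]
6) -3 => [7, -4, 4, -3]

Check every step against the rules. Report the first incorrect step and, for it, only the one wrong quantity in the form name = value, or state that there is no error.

step 1: push 7: top = 7 -> checks out
step 2: push 2: top = 2 -> confirmed correct
step 3: push -6: top = -6 -> matches
step 4: 2 + -6 = -4 -> matches
step 5: push 4: top = 4 -> confirmed correct
step 6: push -3: top = -3 -> verified
Nothing is out of place; the run is error-free.

no error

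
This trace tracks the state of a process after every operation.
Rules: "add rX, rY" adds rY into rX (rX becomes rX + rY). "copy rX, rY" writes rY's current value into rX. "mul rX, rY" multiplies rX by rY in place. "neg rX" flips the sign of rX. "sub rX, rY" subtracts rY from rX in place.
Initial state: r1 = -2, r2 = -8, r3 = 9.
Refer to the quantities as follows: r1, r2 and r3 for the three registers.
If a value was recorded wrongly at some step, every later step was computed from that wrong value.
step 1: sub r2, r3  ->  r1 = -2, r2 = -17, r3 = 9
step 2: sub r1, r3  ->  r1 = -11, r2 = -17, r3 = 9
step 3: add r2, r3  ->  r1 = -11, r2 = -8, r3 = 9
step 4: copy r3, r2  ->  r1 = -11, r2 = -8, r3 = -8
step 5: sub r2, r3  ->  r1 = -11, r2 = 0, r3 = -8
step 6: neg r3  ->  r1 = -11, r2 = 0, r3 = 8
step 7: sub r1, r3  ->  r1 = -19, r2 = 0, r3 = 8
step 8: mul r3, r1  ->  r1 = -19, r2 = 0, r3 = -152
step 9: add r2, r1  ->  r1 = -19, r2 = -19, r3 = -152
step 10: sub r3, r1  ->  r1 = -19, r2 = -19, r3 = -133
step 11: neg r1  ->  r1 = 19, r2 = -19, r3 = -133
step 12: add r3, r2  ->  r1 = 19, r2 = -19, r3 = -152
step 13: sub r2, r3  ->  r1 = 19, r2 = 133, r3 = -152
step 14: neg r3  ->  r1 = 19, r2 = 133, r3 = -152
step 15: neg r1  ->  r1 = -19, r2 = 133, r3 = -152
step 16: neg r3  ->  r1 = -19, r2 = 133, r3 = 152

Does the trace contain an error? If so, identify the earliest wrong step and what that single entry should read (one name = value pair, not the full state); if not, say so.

Recomputing the run from the initial state:
step 1: r1 = -2, r2 = -17, r3 = 9
step 2: r1 = -11, r2 = -17, r3 = 9
step 3: r1 = -11, r2 = -8, r3 = 9
step 4: r1 = -11, r2 = -8, r3 = -8
step 5: r1 = -11, r2 = 0, r3 = -8
step 6: r1 = -11, r2 = 0, r3 = 8
step 7: r1 = -19, r2 = 0, r3 = 8
step 8: r1 = -19, r2 = 0, r3 = -152
step 9: r1 = -19, r2 = -19, r3 = -152
step 10: r1 = -19, r2 = -19, r3 = -133
step 11: r1 = 19, r2 = -19, r3 = -133
step 12: r1 = 19, r2 = -19, r3 = -152
step 13: r1 = 19, r2 = 133, r3 = -152
step 14: r1 = 19, r2 = 133, r3 = 152
step 15: r1 = -19, r2 = 133, r3 = 152
step 16: r1 = -19, r2 = 133, r3 = -152
The first disagreement with the trace is at step 14, where the value should be r3 = 152.

step 14, r3 = 152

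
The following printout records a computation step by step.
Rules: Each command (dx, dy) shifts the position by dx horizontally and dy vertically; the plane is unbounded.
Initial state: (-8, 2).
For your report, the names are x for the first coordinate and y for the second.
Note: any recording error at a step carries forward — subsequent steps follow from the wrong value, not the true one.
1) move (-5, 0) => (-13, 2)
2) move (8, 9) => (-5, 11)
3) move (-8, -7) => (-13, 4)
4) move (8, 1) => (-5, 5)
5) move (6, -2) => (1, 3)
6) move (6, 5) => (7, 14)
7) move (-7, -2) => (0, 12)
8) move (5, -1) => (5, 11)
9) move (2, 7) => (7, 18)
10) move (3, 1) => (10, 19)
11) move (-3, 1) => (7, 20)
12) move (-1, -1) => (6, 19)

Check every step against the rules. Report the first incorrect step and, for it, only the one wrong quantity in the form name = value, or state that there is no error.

step 6, y = 8

1. x = -8 + (-5) = -13, y = 2 + (0) = 2 (exactly as logged)
2. x = -13 + (8) = -5, y = 2 + (9) = 11 (confirmed correct)
3. x = -5 + (-8) = -13, y = 11 + (-7) = 4 (checks out)
4. x = -13 + (8) = -5, y = 4 + (1) = 5 (consistent with the printout)
5. x = -5 + (6) = 1, y = 5 + (-2) = 3 (agrees with the printout)
6. x = 1 + (6) = 7, y = 3 + (5) = 8 (the printout has a different value)
Step 6 is the first one off; corrected, y = 8.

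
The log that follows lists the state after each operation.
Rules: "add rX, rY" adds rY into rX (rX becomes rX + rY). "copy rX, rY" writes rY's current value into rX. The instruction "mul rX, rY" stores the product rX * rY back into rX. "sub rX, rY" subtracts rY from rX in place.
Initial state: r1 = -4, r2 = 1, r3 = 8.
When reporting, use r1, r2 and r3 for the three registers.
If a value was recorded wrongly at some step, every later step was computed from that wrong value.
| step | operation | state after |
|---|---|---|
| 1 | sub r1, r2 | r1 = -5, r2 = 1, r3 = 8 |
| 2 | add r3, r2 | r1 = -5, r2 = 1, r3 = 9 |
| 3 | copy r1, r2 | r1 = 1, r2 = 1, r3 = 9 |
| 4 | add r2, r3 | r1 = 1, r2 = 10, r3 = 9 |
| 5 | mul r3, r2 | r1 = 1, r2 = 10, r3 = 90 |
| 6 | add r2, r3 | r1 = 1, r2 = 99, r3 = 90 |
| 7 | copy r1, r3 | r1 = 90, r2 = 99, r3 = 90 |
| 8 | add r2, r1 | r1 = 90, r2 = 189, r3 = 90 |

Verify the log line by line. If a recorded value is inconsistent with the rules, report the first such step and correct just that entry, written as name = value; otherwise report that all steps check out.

1. r1 = -4 - 1 = -5 (checks out)
2. r3 = 8 + 1 = 9 (matches)
3. r1 = 1 (verified)
4. r2 = 1 + 9 = 10 (exactly as logged)
5. r3 = 9 * 10 = 90 (agrees with the log)
6. r2 = 10 + 90 = 100 (first mismatch against the log)
So the first discrepancy is step 6, where the right value is r2 = 100.

step 6, r2 = 100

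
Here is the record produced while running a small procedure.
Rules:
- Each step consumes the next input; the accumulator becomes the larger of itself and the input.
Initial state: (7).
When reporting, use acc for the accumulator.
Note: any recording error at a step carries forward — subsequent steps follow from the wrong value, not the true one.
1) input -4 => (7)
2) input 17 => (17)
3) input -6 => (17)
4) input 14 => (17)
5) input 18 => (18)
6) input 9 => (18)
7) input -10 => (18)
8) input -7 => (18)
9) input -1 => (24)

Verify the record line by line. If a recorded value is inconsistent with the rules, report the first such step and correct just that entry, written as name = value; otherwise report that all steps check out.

1. acc = max(7, -4) = 7 (same as recorded)
2. acc = max(7, 17) = 17 (matches)
3. acc = max(17, -6) = 17 (no discrepancy)
4. acc = max(17, 14) = 17 (checks out)
5. acc = max(17, 18) = 18 (confirmed correct)
6. acc = max(18, 9) = 18 (consistent with the record)
7. acc = max(18, -10) = 18 (exactly as logged)
8. acc = max(18, -7) = 18 (verified)
9. acc = max(18, -1) = 18 (a discrepancy with the record)
The earliest wrong entry is at step 9: it should read acc = 18.

step 9, acc = 18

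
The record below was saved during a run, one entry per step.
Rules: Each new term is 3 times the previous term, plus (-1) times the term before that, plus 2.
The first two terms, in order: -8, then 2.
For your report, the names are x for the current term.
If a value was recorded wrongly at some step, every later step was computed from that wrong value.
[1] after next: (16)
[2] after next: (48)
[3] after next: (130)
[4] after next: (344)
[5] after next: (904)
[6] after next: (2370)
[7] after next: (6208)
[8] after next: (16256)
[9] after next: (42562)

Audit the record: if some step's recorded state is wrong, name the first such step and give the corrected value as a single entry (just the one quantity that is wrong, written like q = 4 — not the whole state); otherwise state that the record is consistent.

step 1: x = 3*(2) + (-1)*(-8) + (2) = 16 -> checks out
step 2: x = 3*(16) + (-1)*(2) + (2) = 48 -> matches
step 3: x = 3*(48) + (-1)*(16) + (2) = 130 -> agrees with the record
step 4: x = 3*(130) + (-1)*(48) + (2) = 344 -> same as recorded
step 5: x = 3*(344) + (-1)*(130) + (2) = 904 -> verified
step 6: x = 3*(904) + (-1)*(344) + (2) = 2370 -> checks out
step 7: x = 3*(2370) + (-1)*(904) + (2) = 6208 -> no discrepancy
step 8: x = 3*(6208) + (-1)*(2370) + (2) = 16256 -> no discrepancy
step 9: x = 3*(16256) + (-1)*(6208) + (2) = 42562 -> exactly as logged
Each recorded entry agrees with the recomputation.

no error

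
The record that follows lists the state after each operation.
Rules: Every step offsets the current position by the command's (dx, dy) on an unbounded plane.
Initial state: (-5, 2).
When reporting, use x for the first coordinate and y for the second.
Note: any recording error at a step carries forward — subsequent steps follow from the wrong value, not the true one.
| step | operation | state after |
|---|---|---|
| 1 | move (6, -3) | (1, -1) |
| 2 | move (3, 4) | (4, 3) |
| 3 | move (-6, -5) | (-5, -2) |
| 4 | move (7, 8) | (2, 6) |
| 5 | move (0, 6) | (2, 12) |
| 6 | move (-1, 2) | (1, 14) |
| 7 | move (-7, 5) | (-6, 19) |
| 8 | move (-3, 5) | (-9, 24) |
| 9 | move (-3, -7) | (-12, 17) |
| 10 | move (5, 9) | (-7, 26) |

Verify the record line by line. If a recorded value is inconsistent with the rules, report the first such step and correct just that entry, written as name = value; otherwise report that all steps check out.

Recomputing the run from the initial state:
step 1: x = 1, y = -1
step 2: x = 4, y = 3
step 3: x = -2, y = -2
step 4: x = 5, y = 6
step 5: x = 5, y = 12
step 6: x = 4, y = 14
step 7: x = -3, y = 19
step 8: x = -6, y = 24
step 9: x = -9, y = 17
step 10: x = -4, y = 26
The first disagreement with the record is at step 3, where the value should be x = -2.

step 3, x = -2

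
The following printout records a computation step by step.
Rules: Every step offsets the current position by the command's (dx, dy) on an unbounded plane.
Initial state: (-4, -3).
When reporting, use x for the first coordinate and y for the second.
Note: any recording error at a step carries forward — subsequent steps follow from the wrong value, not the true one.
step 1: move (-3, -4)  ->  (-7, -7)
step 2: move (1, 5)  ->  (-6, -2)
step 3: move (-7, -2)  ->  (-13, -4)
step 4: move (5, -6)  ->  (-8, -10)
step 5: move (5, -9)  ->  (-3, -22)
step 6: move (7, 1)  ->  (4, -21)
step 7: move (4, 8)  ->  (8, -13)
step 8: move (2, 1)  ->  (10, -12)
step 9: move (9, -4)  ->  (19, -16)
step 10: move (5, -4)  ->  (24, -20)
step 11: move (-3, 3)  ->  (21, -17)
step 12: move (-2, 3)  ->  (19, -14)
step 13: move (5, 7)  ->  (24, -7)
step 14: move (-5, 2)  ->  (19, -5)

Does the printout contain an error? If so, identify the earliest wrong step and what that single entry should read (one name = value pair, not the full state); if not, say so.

step 5, y = -19

Step 1: x = -4 + (-3) = -7, y = -3 + (-4) = -7 — in agreement.
Step 2: x = -7 + (1) = -6, y = -7 + (5) = -2 — matches.
Step 3: x = -6 + (-7) = -13, y = -2 + (-2) = -4 — checks out.
Step 4: x = -13 + (5) = -8, y = -4 + (-6) = -10 — verified.
Step 5: x = -8 + (5) = -3, y = -10 + (-9) = -19 — the entry is off here.
Step 5 is the first one off; corrected, y = -19.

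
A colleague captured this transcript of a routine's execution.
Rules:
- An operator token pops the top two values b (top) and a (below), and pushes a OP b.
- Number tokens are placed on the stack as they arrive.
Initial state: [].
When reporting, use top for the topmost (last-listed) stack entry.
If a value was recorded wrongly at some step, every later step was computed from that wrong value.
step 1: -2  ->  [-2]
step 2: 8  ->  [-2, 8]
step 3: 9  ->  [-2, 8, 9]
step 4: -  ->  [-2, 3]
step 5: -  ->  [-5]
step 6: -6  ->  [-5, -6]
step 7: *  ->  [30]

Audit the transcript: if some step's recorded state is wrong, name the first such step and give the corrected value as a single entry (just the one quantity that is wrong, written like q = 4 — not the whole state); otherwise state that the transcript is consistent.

Recomputing the run from the initial state:
step 1: [-2]
step 2: [-2, 8]
step 3: [-2, 8, 9]
step 4: [-2, -1]
step 5: [-1]
step 6: [-1, -6]
step 7: [6]
The first disagreement with the transcript is at step 4, where the value should be top = -1.

step 4, top = -1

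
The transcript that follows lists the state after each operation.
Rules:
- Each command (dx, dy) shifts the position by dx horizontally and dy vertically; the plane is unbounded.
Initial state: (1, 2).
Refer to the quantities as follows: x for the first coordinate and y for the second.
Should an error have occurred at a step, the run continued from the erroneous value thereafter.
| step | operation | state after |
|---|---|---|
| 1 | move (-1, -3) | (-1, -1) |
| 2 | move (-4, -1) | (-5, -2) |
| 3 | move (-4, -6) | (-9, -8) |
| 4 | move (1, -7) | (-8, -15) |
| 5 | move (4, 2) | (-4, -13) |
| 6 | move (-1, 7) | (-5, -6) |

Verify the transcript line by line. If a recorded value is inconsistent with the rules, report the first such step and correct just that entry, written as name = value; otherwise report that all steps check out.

Recomputing the run from the initial state:
step 1: x = 0, y = -1
step 2: x = -4, y = -2
step 3: x = -8, y = -8
step 4: x = -7, y = -15
step 5: x = -3, y = -13
step 6: x = -4, y = -6
The first disagreement with the transcript is at step 1, where the value should be x = 0.

step 1, x = 0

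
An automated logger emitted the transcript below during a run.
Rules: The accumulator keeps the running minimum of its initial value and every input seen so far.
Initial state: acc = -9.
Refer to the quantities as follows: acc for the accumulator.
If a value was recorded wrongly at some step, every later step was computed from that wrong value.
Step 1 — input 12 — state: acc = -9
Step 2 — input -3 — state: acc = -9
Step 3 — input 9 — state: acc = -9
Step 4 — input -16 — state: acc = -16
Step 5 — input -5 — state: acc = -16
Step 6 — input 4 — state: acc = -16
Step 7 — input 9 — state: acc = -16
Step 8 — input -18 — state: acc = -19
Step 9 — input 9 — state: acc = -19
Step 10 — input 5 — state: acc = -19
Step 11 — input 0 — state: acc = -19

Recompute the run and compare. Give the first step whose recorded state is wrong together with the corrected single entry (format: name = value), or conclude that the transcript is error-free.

step 8, acc = -18

step 1: acc = min(-9, 12) = -9 -> matches
step 2: acc = min(-9, -3) = -9 -> matches
step 3: acc = min(-9, 9) = -9 -> consistent with the transcript
step 4: acc = min(-9, -16) = -16 -> matches
step 5: acc = min(-16, -5) = -16 -> no discrepancy
step 6: acc = min(-16, 4) = -16 -> matches
step 7: acc = min(-16, 9) = -16 -> matches
step 8: acc = min(-16, -18) = -18 -> not what was recorded
Step 8 is the first one off; corrected, acc = -18.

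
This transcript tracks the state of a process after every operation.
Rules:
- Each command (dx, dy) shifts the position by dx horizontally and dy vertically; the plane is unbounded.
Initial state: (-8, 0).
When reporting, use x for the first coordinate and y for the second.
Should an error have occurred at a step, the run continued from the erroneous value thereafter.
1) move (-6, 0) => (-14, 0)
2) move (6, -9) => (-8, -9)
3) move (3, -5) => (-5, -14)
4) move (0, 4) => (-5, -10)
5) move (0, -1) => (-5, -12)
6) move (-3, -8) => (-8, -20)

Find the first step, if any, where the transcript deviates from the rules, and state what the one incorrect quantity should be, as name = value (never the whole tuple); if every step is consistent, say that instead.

step 5, y = -11

Step 1: x = -8 + (-6) = -14, y = 0 + (0) = 0 — verified.
Step 2: x = -14 + (6) = -8, y = 0 + (-9) = -9 — in agreement.
Step 3: x = -8 + (3) = -5, y = -9 + (-5) = -14 — no discrepancy.
Step 4: x = -5 + (0) = -5, y = -14 + (4) = -10 — checks out.
Step 5: x = -5 + (0) = -5, y = -10 + (-1) = -11 — a discrepancy with the transcript.
The audit stops at step 5: the recorded entry is wrong and should be y = -11.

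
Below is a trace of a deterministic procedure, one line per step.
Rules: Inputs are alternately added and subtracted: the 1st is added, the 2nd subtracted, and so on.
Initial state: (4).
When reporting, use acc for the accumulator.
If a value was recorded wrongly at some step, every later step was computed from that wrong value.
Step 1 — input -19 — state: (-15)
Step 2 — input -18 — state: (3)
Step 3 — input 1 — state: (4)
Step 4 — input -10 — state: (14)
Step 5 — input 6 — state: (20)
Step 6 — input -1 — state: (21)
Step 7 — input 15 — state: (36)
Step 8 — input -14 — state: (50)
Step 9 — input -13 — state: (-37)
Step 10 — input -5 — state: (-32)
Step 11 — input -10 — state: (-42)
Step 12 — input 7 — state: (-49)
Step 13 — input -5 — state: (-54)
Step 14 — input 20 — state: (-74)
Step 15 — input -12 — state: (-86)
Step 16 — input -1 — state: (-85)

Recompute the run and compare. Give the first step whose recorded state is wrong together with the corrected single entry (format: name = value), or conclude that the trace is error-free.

step 9, acc = 37

Step 1: acc = 4 + -19 = -15 — matches.
Step 2: acc = -15 - -18 = 3 — agrees with the trace.
Step 3: acc = 3 + 1 = 4 — no discrepancy.
Step 4: acc = 4 - -10 = 14 — exactly as logged.
Step 5: acc = 14 + 6 = 20 — checks out.
Step 6: acc = 20 - -1 = 21 — exactly as logged.
Step 7: acc = 21 + 15 = 36 — in agreement.
Step 8: acc = 36 - -14 = 50 — no discrepancy.
Step 9: acc = 50 + -13 = 37 — not what was recorded.
Step 9 is the first one off; corrected, acc = 37.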